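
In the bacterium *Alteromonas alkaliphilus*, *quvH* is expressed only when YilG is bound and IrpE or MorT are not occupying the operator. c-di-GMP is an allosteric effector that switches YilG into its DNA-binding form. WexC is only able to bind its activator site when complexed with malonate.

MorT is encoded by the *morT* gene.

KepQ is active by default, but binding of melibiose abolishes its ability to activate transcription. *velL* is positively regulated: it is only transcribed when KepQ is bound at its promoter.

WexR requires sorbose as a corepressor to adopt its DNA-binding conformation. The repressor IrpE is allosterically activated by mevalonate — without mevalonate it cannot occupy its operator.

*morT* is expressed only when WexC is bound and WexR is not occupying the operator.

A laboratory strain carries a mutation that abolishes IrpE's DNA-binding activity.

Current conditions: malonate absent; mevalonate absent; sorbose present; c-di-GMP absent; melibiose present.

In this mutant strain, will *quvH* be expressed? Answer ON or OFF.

c-di-GMP is absent, so YilG is inactive.
IrpE is non-functional in this strain, so it has no effect.
Sorbose is present, so WexR is active.
Malonate is absent, so WexC is inactive.
With repressor WexR bound, *morT* is not transcribed.
So MorT is not produced.
Required activator YilG is absent, so *quvH* is not transcribed.

OFF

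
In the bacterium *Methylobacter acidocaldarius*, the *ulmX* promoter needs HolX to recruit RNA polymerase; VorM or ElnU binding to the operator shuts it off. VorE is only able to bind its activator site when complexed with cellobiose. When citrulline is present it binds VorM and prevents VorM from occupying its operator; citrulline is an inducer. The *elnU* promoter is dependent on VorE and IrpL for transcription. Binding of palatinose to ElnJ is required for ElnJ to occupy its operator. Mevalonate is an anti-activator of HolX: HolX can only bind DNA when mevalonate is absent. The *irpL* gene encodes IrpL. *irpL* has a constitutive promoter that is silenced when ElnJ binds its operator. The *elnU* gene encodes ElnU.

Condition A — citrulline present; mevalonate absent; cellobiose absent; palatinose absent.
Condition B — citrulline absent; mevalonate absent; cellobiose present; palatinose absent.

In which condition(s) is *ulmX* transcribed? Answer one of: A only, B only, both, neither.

A only

Condition A:
Citrulline is present, so VorM is inactive.
Mevalonate is absent, so HolX is active.
Cellobiose is absent, so VorE is inactive.
Palatinose is absent, so ElnJ is inactive.
With no repressor bound, *irpL* is transcribed.
So IrpL is produced and active.
Required activator VorE is absent, so *elnU* is not transcribed.
So ElnU is not produced.
No repressor is bound and HolX is active, so *ulmX* is transcribed.
→ *ulmX* is ON in A.
Condition B:
Citrulline is absent, so VorM is active.
Mevalonate is absent, so HolX is active.
Cellobiose is present, so VorE is active.
Palatinose is absent, so ElnJ is inactive.
With no repressor bound, *irpL* is transcribed.
So IrpL is produced and active.
No repressor is bound and VorE and IrpL are active, so *elnU* is transcribed.
So ElnU is produced and active.
With repressor VorM bound, *ulmX* is not transcribed.
→ *ulmX* is OFF in B.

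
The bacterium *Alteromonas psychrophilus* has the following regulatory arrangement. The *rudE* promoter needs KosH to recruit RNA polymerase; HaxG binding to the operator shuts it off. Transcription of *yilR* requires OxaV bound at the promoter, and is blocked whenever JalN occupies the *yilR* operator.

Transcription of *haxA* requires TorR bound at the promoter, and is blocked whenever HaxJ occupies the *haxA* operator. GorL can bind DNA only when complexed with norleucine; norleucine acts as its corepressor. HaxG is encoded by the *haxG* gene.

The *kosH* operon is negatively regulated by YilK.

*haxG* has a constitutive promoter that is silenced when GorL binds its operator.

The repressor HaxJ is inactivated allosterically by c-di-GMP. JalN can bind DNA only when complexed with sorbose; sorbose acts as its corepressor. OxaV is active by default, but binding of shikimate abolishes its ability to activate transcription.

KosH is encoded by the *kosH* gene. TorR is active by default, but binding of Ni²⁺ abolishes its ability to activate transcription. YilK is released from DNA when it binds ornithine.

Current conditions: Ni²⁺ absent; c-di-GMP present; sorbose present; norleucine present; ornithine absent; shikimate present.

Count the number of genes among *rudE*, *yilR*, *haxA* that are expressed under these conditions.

Ornithine is absent, so YilK is active.
With repressor YilK bound, *kosH* is not transcribed.
So KosH is not produced.
Norleucine is present, so GorL is active.
With repressor GorL bound, *haxG* is not transcribed.
So HaxG is not produced.
Required activator KosH is absent, so *rudE* is not transcribed.
→ *rudE* is OFF.
Sorbose is present, so JalN is active.
Shikimate is present, so OxaV is inactive.
With repressor JalN bound, *yilR* is not transcribed.
→ *yilR* is OFF.
Ni²⁺ is absent, so TorR is active.
c-di-GMP is present, so HaxJ is inactive.
No repressor is bound and TorR is active, so *haxA* is transcribed.
→ *haxA* is ON.
1 of the 3 genes is transcribed.

1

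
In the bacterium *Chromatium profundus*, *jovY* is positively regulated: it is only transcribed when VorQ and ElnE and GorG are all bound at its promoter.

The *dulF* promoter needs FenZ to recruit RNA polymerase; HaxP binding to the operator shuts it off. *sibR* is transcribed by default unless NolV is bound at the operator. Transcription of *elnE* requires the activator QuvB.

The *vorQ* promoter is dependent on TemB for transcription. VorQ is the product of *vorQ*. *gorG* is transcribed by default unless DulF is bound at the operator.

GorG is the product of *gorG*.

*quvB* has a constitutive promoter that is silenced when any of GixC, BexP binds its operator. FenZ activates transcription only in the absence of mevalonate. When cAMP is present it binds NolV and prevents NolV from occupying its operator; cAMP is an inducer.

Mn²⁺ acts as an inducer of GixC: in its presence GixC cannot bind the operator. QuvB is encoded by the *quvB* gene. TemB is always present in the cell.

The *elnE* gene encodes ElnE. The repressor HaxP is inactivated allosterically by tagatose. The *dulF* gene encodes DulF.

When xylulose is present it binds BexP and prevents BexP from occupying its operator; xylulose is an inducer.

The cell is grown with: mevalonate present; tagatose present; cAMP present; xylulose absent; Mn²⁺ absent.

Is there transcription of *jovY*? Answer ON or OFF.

OFF

TemB is produced constitutively and is active.
No repressor is bound and TemB is active, so *vorQ* is transcribed.
So VorQ is produced and active.
Mn²⁺ is absent, so GixC is active.
Xylulose is absent, so BexP is active.
With repressor GixC bound, *quvB* is not transcribed.
So QuvB is not produced.
Required activator QuvB is absent, so *elnE* is not transcribed.
So ElnE is not produced.
Mevalonate is present, so FenZ is inactive.
Tagatose is present, so HaxP is inactive.
Required activator FenZ is absent, so *dulF* is not transcribed.
So DulF is not produced.
With no repressor bound, *gorG* is transcribed.
So GorG is produced and active.
Required activator ElnE is absent, so *jovY* is not transcribed.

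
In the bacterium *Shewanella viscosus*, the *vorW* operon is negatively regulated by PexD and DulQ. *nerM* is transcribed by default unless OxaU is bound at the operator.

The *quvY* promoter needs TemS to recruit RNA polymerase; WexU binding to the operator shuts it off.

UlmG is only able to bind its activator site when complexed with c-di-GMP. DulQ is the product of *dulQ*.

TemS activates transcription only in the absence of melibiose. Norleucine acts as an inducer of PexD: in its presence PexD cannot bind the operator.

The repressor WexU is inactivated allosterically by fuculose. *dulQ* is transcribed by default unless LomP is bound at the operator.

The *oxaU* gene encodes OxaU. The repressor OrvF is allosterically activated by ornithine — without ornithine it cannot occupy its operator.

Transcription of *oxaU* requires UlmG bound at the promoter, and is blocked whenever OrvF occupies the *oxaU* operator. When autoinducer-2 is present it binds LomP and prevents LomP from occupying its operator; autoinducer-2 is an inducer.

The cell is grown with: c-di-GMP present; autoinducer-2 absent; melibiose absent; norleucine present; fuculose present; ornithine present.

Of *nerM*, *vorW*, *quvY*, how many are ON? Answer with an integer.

3

c-di-GMP is present, so UlmG is active.
Ornithine is present, so OrvF is active.
With repressor OrvF bound, *oxaU* is not transcribed.
So OxaU is not produced.
With no repressor bound, *nerM* is transcribed.
→ *nerM* is ON.
Norleucine is present, so PexD is inactive.
Autoinducer-2 is absent, so LomP is active.
With repressor LomP bound, *dulQ* is not transcribed.
So DulQ is not produced.
With no repressor bound, *vorW* is transcribed.
→ *vorW* is ON.
Fuculose is present, so WexU is inactive.
Melibiose is absent, so TemS is active.
No repressor is bound and TemS is active, so *quvY* is transcribed.
→ *quvY* is ON.
3 of the 3 genes are transcribed.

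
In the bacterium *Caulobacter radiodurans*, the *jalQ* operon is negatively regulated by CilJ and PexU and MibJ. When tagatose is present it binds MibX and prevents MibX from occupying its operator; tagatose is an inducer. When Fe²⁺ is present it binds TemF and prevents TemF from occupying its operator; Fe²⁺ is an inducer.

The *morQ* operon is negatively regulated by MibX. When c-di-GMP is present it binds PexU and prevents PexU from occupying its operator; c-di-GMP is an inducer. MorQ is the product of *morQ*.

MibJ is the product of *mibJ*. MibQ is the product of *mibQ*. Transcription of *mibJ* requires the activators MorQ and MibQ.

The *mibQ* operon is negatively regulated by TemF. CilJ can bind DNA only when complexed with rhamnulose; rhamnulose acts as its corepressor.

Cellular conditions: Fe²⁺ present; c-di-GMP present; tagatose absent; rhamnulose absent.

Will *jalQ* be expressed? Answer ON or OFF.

Rhamnulose is absent, so CilJ is inactive.
c-di-GMP is present, so PexU is inactive.
Tagatose is absent, so MibX is active.
With repressor MibX bound, *morQ* is not transcribed.
So MorQ is not produced.
Fe²⁺ is present, so TemF is inactive.
With no repressor bound, *mibQ* is transcribed.
So MibQ is produced and active.
Required activator MorQ is absent, so *mibJ* is not transcribed.
So MibJ is not produced.
With no repressor bound, *jalQ* is transcribed.

ON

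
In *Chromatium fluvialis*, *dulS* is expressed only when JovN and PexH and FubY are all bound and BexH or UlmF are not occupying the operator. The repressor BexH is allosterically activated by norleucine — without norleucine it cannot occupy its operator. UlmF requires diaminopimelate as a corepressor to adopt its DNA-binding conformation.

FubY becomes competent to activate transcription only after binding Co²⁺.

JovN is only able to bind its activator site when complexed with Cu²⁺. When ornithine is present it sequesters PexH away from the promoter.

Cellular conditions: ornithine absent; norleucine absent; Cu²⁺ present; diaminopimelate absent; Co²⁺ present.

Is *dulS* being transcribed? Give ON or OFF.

ON

Cu²⁺ is present, so JovN is active.
Norleucine is absent, so BexH is inactive.
Diaminopimelate is absent, so UlmF is inactive.
Ornithine is absent, so PexH is active.
Co²⁺ is present, so FubY is active.
No repressor is bound and JovN and PexH and FubY are active, so *dulS* is transcribed.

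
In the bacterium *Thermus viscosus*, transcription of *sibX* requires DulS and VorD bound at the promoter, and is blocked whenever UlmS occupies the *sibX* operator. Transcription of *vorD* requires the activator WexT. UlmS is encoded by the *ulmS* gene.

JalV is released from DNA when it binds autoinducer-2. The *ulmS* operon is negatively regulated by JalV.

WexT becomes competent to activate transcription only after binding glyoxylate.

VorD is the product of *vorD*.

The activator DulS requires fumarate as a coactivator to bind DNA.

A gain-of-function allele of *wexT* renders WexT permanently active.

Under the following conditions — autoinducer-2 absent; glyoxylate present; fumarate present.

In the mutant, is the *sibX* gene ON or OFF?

Autoinducer-2 is absent, so JalV is active.
With repressor JalV bound, *ulmS* is not transcribed.
So UlmS is not produced.
Fumarate is present, so DulS is active.
WexT is constitutively active in this strain.
No repressor is bound and WexT is active, so *vorD* is transcribed.
So VorD is produced and active.
No repressor is bound and DulS and VorD are active, so *sibX* is transcribed.

ON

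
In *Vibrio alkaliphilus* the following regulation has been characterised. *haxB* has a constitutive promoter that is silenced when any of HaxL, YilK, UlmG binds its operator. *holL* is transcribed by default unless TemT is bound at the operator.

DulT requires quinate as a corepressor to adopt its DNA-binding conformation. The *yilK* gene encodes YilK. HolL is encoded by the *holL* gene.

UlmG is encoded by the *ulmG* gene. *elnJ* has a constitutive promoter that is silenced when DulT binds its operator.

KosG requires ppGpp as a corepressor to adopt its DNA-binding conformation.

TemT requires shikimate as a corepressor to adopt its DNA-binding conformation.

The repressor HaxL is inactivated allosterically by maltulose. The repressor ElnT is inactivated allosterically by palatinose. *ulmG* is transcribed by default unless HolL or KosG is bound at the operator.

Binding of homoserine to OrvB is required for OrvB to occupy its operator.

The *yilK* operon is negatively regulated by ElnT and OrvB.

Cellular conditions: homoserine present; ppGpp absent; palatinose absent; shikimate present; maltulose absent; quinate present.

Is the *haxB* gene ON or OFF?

Maltulose is absent, so HaxL is active.
Palatinose is absent, so ElnT is active.
Homoserine is present, so OrvB is active.
With repressor ElnT bound, *yilK* is not transcribed.
So YilK is not produced.
Shikimate is present, so TemT is active.
With repressor TemT bound, *holL* is not transcribed.
So HolL is not produced.
ppGpp is absent, so KosG is inactive.
With no repressor bound, *ulmG* is transcribed.
So UlmG is produced and active.
With repressor HaxL bound, *haxB* is not transcribed.

OFF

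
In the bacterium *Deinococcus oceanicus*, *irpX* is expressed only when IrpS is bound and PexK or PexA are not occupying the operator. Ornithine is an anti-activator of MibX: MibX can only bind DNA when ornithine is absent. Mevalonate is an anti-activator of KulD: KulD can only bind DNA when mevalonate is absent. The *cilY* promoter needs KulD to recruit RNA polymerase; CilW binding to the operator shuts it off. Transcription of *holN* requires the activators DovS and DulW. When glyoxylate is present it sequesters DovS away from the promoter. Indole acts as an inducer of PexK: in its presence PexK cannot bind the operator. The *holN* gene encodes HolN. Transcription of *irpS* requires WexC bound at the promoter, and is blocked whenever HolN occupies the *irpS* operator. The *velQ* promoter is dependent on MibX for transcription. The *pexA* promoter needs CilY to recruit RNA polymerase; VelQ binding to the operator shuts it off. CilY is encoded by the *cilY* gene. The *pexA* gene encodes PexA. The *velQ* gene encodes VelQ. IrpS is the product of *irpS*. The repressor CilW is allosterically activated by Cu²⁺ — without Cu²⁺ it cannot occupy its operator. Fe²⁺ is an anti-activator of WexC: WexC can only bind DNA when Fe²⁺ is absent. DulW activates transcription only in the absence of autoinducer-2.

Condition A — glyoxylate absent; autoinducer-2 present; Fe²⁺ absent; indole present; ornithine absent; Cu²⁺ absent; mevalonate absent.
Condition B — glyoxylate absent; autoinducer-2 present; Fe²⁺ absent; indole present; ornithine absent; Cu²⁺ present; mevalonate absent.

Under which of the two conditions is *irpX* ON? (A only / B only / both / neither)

both

Condition A:
Glyoxylate is absent, so DovS is active.
Autoinducer-2 is present, so DulW is inactive.
Required activator DulW is absent, so *holN* is not transcribed.
So HolN is not produced.
Fe²⁺ is absent, so WexC is active.
No repressor is bound and WexC is active, so *irpS* is transcribed.
So IrpS is produced and active.
Indole is present, so PexK is inactive.
Ornithine is absent, so MibX is active.
No repressor is bound and MibX is active, so *velQ* is transcribed.
So VelQ is produced and active.
Cu²⁺ is absent, so CilW is inactive.
Mevalonate is absent, so KulD is active.
No repressor is bound and KulD is active, so *cilY* is transcribed.
So CilY is produced and active.
With repressor VelQ bound, *pexA* is not transcribed.
So PexA is not produced.
No repressor is bound and IrpS is active, so *irpX* is transcribed.
→ *irpX* is ON in A.
Condition B:
Glyoxylate is absent, so DovS is active.
Autoinducer-2 is present, so DulW is inactive.
Required activator DulW is absent, so *holN* is not transcribed.
So HolN is not produced.
Fe²⁺ is absent, so WexC is active.
No repressor is bound and WexC is active, so *irpS* is transcribed.
So IrpS is produced and active.
Indole is present, so PexK is inactive.
Ornithine is absent, so MibX is active.
No repressor is bound and MibX is active, so *velQ* is transcribed.
So VelQ is produced and active.
Cu²⁺ is present, so CilW is active.
Mevalonate is absent, so KulD is active.
With repressor CilW bound, *cilY* is not transcribed.
So CilY is not produced.
With repressor VelQ bound, *pexA* is not transcribed.
So PexA is not produced.
No repressor is bound and IrpS is active, so *irpX* is transcribed.
→ *irpX* is ON in B.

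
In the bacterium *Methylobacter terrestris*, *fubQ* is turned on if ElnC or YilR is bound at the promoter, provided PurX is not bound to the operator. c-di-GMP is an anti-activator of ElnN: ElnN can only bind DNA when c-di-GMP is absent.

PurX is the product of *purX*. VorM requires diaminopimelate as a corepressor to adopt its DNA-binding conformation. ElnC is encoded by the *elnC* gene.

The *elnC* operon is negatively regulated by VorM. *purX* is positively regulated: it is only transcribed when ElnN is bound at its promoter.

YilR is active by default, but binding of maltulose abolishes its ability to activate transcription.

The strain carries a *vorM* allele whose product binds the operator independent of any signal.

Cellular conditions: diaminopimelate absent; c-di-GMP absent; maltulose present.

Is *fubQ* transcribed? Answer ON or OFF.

VorM is constitutively active in this strain.
With repressor VorM bound, *elnC* is not transcribed.
So ElnC is not produced.
Maltulose is present, so YilR is inactive.
c-di-GMP is absent, so ElnN is active.
No repressor is bound and ElnN is active, so *purX* is transcribed.
So PurX is produced and active.
With repressor PurX bound, *fubQ* is not transcribed.

OFF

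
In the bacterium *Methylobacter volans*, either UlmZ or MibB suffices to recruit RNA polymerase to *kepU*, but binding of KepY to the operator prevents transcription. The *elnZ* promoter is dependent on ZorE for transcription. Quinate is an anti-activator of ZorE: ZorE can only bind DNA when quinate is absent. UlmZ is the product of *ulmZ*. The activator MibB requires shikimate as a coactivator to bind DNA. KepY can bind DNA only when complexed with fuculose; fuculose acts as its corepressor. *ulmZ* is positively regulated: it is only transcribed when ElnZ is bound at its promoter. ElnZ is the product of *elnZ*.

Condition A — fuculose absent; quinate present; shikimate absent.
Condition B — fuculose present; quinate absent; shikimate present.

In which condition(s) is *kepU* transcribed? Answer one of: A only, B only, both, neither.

Condition A:
Fuculose is absent, so KepY is inactive.
Quinate is present, so ZorE is inactive.
Required activator ZorE is absent, so *elnZ* is not transcribed.
So ElnZ is not produced.
Required activator ElnZ is absent, so *ulmZ* is not transcribed.
So UlmZ is not produced.
Shikimate is absent, so MibB is inactive.
No activator is available at the *kepU* promoter, so *kepU* is not transcribed.
→ *kepU* is OFF in A.
Condition B:
Fuculose is present, so KepY is active.
Quinate is absent, so ZorE is active.
No repressor is bound and ZorE is active, so *elnZ* is transcribed.
So ElnZ is produced and active.
No repressor is bound and ElnZ is active, so *ulmZ* is transcribed.
So UlmZ is produced and active.
Shikimate is present, so MibB is active.
With repressor KepY bound, *kepU* is not transcribed.
→ *kepU* is OFF in B.

neither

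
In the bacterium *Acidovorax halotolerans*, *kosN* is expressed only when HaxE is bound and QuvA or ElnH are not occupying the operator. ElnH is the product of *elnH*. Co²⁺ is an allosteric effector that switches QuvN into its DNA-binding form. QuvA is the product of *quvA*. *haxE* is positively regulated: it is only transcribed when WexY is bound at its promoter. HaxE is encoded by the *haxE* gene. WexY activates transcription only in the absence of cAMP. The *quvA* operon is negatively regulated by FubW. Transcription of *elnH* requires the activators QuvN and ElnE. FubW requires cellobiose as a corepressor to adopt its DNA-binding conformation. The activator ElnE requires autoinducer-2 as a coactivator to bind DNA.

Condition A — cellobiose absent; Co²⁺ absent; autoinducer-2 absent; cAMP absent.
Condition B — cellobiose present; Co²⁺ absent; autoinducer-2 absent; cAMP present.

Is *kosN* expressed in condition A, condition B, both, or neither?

Condition A:
Cellobiose is absent, so FubW is inactive.
With no repressor bound, *quvA* is transcribed.
So QuvA is produced and active.
Co²⁺ is absent, so QuvN is inactive.
Autoinducer-2 is absent, so ElnE is inactive.
Required activator QuvN is absent, so *elnH* is not transcribed.
So ElnH is not produced.
cAMP is absent, so WexY is active.
No repressor is bound and WexY is active, so *haxE* is transcribed.
So HaxE is produced and active.
With repressor QuvA bound, *kosN* is not transcribed.
→ *kosN* is OFF in A.
Condition B:
Cellobiose is present, so FubW is active.
With repressor FubW bound, *quvA* is not transcribed.
So QuvA is not produced.
Co²⁺ is absent, so QuvN is inactive.
Autoinducer-2 is absent, so ElnE is inactive.
Required activator QuvN is absent, so *elnH* is not transcribed.
So ElnH is not produced.
cAMP is present, so WexY is inactive.
Required activator WexY is absent, so *haxE* is not transcribed.
So HaxE is not produced.
Required activator HaxE is absent, so *kosN* is not transcribed.
→ *kosN* is OFF in B.

neither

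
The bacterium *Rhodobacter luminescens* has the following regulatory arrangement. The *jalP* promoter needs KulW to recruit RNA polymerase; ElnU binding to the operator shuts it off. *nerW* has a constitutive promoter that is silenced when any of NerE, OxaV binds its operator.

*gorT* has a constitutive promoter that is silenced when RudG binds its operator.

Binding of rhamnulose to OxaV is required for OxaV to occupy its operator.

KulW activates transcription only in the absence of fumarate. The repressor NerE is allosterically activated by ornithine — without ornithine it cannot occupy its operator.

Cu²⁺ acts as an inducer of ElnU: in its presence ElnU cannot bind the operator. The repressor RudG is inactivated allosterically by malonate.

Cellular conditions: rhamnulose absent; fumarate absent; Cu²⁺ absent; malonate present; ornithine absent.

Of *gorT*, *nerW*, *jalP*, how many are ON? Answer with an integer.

2

Malonate is present, so RudG is inactive.
With no repressor bound, *gorT* is transcribed.
→ *gorT* is ON.
Ornithine is absent, so NerE is inactive.
Rhamnulose is absent, so OxaV is inactive.
With no repressor bound, *nerW* is transcribed.
→ *nerW* is ON.
Cu²⁺ is absent, so ElnU is active.
Fumarate is absent, so KulW is active.
With repressor ElnU bound, *jalP* is not transcribed.
→ *jalP* is OFF.
2 of the 3 genes are transcribed.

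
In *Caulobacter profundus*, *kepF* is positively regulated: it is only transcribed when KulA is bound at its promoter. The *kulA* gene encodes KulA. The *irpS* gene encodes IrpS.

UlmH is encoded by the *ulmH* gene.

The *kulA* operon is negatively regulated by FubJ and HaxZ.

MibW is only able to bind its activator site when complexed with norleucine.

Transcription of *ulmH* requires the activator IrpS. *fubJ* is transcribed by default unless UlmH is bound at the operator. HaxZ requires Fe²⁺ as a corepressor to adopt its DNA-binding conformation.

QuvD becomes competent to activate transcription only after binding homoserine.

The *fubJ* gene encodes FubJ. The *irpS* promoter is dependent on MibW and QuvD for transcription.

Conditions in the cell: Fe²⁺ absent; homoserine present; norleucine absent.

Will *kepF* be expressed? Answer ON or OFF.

OFF

Norleucine is absent, so MibW is inactive.
Homoserine is present, so QuvD is active.
Required activator MibW is absent, so *irpS* is not transcribed.
So IrpS is not produced.
Required activator IrpS is absent, so *ulmH* is not transcribed.
So UlmH is not produced.
With no repressor bound, *fubJ* is transcribed.
So FubJ is produced and active.
Fe²⁺ is absent, so HaxZ is inactive.
With repressor FubJ bound, *kulA* is not transcribed.
So KulA is not produced.
Required activator KulA is absent, so *kepF* is not transcribed.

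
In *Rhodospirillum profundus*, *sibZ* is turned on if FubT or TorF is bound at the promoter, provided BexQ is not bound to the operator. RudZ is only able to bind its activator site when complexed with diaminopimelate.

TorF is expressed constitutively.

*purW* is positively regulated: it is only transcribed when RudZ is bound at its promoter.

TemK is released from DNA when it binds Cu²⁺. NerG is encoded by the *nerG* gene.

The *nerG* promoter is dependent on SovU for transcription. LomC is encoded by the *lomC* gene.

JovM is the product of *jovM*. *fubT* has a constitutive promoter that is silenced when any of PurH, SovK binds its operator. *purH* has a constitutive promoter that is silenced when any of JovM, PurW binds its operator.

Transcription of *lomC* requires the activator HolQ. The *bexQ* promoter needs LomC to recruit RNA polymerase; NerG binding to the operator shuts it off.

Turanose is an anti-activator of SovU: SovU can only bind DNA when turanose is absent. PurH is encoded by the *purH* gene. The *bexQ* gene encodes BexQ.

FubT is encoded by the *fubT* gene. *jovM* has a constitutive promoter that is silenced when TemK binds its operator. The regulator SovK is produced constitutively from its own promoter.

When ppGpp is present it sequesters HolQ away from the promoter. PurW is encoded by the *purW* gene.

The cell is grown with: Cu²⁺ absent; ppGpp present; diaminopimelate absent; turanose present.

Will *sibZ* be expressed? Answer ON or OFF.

ON

Turanose is present, so SovU is inactive.
Required activator SovU is absent, so *nerG* is not transcribed.
So NerG is not produced.
ppGpp is present, so HolQ is inactive.
Required activator HolQ is absent, so *lomC* is not transcribed.
So LomC is not produced.
Required activator LomC is absent, so *bexQ* is not transcribed.
So BexQ is not produced.
Cu²⁺ is absent, so TemK is active.
With repressor TemK bound, *jovM* is not transcribed.
So JovM is not produced.
Diaminopimelate is absent, so RudZ is inactive.
Required activator RudZ is absent, so *purW* is not transcribed.
So PurW is not produced.
With no repressor bound, *purH* is transcribed.
So PurH is produced and active.
SovK is produced constitutively and is active.
With repressor PurH bound, *fubT* is not transcribed.
So FubT is not produced.
TorF is produced constitutively and is active.
Activator TorF is present, so *sibZ* is transcribed.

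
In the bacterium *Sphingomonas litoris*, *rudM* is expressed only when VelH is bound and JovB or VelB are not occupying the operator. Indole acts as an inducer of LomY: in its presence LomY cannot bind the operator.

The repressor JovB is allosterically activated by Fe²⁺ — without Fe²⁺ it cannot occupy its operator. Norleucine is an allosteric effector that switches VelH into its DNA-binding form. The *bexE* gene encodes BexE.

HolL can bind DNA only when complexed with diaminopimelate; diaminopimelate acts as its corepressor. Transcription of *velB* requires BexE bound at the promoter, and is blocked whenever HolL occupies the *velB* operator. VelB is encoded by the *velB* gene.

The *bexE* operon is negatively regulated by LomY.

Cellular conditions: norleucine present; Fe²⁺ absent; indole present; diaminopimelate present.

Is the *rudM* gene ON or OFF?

ON

Norleucine is present, so VelH is active.
Fe²⁺ is absent, so JovB is inactive.
Diaminopimelate is present, so HolL is active.
Indole is present, so LomY is inactive.
With no repressor bound, *bexE* is transcribed.
So BexE is produced and active.
With repressor HolL bound, *velB* is not transcribed.
So VelB is not produced.
No repressor is bound and VelH is active, so *rudM* is transcribed.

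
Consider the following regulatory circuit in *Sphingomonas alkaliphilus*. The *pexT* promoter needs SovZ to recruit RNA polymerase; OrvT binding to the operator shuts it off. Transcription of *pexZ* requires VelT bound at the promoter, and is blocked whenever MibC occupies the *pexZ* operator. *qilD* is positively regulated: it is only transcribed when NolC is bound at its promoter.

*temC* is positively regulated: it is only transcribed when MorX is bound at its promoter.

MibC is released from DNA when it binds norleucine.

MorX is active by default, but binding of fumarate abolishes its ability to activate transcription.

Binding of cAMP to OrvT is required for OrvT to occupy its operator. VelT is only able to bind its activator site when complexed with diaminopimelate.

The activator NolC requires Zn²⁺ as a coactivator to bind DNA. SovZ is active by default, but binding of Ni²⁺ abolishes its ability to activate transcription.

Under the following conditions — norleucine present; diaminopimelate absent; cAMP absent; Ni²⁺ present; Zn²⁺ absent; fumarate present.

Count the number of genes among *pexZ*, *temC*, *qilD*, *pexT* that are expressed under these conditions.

0

Diaminopimelate is absent, so VelT is inactive.
Norleucine is present, so MibC is inactive.
Required activator VelT is absent, so *pexZ* is not transcribed.
→ *pexZ* is OFF.
Fumarate is present, so MorX is inactive.
Required activator MorX is absent, so *temC* is not transcribed.
→ *temC* is OFF.
Zn²⁺ is absent, so NolC is inactive.
Required activator NolC is absent, so *qilD* is not transcribed.
→ *qilD* is OFF.
Ni²⁺ is present, so SovZ is inactive.
cAMP is absent, so OrvT is inactive.
Required activator SovZ is absent, so *pexT* is not transcribed.
→ *pexT* is OFF.
0 of the 4 genes are transcribed.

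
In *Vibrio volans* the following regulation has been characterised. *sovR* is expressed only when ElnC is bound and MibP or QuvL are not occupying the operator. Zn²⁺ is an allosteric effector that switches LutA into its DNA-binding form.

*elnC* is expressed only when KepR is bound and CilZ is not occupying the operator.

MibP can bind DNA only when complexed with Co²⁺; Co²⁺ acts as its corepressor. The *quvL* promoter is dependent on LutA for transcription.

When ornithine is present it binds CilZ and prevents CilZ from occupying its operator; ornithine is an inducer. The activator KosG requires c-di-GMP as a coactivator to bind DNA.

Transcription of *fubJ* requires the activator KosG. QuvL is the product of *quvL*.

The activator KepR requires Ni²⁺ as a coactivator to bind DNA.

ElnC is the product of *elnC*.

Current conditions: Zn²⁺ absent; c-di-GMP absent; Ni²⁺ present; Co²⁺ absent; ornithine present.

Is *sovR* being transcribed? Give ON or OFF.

Co²⁺ is absent, so MibP is inactive.
Zn²⁺ is absent, so LutA is inactive.
Required activator LutA is absent, so *quvL* is not transcribed.
So QuvL is not produced.
Ornithine is present, so CilZ is inactive.
Ni²⁺ is present, so KepR is active.
No repressor is bound and KepR is active, so *elnC* is transcribed.
So ElnC is produced and active.
No repressor is bound and ElnC is active, so *sovR* is transcribed.

ON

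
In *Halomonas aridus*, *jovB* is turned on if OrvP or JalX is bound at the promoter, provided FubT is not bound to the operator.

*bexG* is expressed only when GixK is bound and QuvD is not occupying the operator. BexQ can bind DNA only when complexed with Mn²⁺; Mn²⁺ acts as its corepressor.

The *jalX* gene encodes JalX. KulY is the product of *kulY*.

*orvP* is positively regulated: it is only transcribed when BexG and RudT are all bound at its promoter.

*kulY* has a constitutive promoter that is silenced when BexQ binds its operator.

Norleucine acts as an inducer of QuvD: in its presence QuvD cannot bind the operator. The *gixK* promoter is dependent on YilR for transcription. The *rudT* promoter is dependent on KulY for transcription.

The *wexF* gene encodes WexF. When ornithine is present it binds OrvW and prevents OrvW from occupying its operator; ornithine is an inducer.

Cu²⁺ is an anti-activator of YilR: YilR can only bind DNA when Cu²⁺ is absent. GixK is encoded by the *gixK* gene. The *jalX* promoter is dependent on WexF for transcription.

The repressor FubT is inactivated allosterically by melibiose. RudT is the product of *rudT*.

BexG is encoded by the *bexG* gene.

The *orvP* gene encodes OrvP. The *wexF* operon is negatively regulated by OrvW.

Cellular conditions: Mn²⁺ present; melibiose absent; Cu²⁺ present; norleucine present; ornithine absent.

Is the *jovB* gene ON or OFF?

Norleucine is present, so QuvD is inactive.
Cu²⁺ is present, so YilR is inactive.
Required activator YilR is absent, so *gixK* is not transcribed.
So GixK is not produced.
Required activator GixK is absent, so *bexG* is not transcribed.
So BexG is not produced.
Mn²⁺ is present, so BexQ is active.
With repressor BexQ bound, *kulY* is not transcribed.
So KulY is not produced.
Required activator KulY is absent, so *rudT* is not transcribed.
So RudT is not produced.
Required activator BexG is absent, so *orvP* is not transcribed.
So OrvP is not produced.
Melibiose is absent, so FubT is active.
Ornithine is absent, so OrvW is active.
With repressor OrvW bound, *wexF* is not transcribed.
So WexF is not produced.
Required activator WexF is absent, so *jalX* is not transcribed.
So JalX is not produced.
With repressor FubT bound, *jovB* is not transcribed.

OFF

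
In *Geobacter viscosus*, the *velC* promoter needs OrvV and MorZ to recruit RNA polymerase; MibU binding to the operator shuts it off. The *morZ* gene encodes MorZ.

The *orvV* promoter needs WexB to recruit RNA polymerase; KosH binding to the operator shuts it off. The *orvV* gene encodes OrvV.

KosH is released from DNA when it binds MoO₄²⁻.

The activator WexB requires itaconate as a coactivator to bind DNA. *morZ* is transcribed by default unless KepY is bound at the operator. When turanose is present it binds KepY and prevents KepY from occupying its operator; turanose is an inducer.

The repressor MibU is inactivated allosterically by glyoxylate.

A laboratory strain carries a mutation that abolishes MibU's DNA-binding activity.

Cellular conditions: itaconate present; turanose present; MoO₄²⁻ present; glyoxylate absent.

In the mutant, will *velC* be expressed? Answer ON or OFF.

MoO₄²⁻ is present, so KosH is inactive.
Itaconate is present, so WexB is active.
No repressor is bound and WexB is active, so *orvV* is transcribed.
So OrvV is produced and active.
Turanose is present, so KepY is inactive.
With no repressor bound, *morZ* is transcribed.
So MorZ is produced and active.
MibU is non-functional in this strain, so it has no effect.
No repressor is bound and OrvV and MorZ are active, so *velC* is transcribed.

ON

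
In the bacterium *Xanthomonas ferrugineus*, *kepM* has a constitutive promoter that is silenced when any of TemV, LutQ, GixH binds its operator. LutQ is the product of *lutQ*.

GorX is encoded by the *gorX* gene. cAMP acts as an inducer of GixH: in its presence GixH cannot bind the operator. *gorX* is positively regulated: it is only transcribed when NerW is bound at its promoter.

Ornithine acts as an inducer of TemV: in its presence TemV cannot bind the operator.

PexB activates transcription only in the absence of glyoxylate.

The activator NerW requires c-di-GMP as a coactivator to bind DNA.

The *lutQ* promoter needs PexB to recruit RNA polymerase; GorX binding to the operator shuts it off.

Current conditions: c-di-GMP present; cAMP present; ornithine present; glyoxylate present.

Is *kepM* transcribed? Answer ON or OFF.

ON

Ornithine is present, so TemV is inactive.
Glyoxylate is present, so PexB is inactive.
c-di-GMP is present, so NerW is active.
No repressor is bound and NerW is active, so *gorX* is transcribed.
So GorX is produced and active.
With repressor GorX bound, *lutQ* is not transcribed.
So LutQ is not produced.
cAMP is present, so GixH is inactive.
With no repressor bound, *kepM* is transcribed.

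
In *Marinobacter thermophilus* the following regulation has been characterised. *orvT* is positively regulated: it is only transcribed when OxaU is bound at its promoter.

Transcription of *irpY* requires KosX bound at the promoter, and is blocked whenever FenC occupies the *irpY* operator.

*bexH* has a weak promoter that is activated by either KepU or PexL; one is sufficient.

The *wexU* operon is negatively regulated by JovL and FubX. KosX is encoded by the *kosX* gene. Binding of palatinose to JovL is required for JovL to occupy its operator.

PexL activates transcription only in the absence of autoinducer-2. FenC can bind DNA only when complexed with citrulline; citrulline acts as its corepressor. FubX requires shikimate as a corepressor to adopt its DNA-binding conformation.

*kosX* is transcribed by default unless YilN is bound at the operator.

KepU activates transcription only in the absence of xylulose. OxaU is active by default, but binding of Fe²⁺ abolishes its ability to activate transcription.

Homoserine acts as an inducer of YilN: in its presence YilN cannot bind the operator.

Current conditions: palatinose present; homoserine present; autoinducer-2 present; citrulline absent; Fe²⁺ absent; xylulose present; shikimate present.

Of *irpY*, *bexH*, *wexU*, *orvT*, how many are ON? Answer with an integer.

2

Citrulline is absent, so FenC is inactive.
Homoserine is present, so YilN is inactive.
With no repressor bound, *kosX* is transcribed.
So KosX is produced and active.
No repressor is bound and KosX is active, so *irpY* is transcribed.
→ *irpY* is ON.
Xylulose is present, so KepU is inactive.
Autoinducer-2 is present, so PexL is inactive.
No activator is available at the *bexH* promoter, so *bexH* is not transcribed.
→ *bexH* is OFF.
Palatinose is present, so JovL is active.
Shikimate is present, so FubX is active.
With repressor JovL bound, *wexU* is not transcribed.
→ *wexU* is OFF.
Fe²⁺ is absent, so OxaU is active.
No repressor is bound and OxaU is active, so *orvT* is transcribed.
→ *orvT* is ON.
2 of the 4 genes are transcribed.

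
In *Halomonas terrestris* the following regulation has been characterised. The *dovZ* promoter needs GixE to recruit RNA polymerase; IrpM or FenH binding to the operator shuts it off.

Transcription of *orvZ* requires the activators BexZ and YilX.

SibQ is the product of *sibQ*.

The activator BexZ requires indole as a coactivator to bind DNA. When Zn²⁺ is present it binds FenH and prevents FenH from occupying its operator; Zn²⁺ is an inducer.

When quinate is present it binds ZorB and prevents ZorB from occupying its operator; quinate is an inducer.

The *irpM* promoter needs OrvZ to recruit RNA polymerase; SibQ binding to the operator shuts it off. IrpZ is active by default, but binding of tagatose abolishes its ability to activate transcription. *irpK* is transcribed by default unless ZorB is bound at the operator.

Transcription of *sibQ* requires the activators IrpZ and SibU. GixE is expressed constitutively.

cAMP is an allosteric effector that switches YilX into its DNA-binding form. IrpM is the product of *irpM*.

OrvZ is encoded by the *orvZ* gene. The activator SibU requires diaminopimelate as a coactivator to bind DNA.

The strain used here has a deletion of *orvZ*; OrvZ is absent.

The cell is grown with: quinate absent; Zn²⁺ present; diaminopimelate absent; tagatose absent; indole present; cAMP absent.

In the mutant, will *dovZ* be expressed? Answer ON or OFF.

ON

GixE is produced constitutively and is active.
Tagatose is absent, so IrpZ is active.
Diaminopimelate is absent, so SibU is inactive.
Required activator SibU is absent, so *sibQ* is not transcribed.
So SibQ is not produced.
OrvZ is non-functional in this strain, so it has no effect.
Required activator OrvZ is absent, so *irpM* is not transcribed.
So IrpM is not produced.
Zn²⁺ is present, so FenH is inactive.
No repressor is bound and GixE is active, so *dovZ* is transcribed.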